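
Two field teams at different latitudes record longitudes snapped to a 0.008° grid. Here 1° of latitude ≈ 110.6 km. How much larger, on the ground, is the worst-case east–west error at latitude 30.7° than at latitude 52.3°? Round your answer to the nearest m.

With a 0.008° grid the true value lies within half a step, ±0.008°/2 = ±0.004°, of the stored one.
At 30.7°: 0.004° × 110600 × cos 30.7° = 0.004 × 110600 × 0.8599 ≈ 380.4 m.
Error at 52.3° = 0.004° × 110600 × cos 52.3° ≈ 442.4 × 0.6115 = 270.54 m.
So the lower-latitude error exceeds the higher by 380.4 − 270.54 = 109.86 m.

110 m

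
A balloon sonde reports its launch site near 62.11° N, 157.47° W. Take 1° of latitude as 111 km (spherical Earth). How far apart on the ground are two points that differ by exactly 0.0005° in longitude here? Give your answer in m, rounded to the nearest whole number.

0.0005° of longitude at 62.11° is 0.0005 × 111000 × cos 62.11° ≈ 0.0005 × 51923.1 = 25.9615 m.

26 m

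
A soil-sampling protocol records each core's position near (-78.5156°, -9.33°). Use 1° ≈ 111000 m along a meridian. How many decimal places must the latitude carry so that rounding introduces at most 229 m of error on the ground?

3 decimal places

One degree of latitude covers 111000 m.
With N decimal places the half-ulp bound is 0.5·10⁻ᴺ°, or 0.5·10⁻ᴺ × 111000 m on the ground.
Need 0.5 × 111000 × 10⁻ᴺ ≤ 229 → 10⁻ᴺ ≤ 4.126e-03, so N ≥ 2.38.
N = 2 would give 555 m (too coarse); N = 3 gives 55.5 m ≤ 229 m.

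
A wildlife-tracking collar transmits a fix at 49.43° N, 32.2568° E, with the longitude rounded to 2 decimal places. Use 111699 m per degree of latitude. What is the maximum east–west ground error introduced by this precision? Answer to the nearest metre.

Rounding to 2 decimal places leaves the longitude within ±0.005° of the true value.
Parallels shrink by cos φ, so at 49.43° a degree of longitude is 111699 × 0.6504 ≈ 72646.4 m.
East–west error: 0.005° × 72646.4 m/° ≈ 363.232 m.

363 metres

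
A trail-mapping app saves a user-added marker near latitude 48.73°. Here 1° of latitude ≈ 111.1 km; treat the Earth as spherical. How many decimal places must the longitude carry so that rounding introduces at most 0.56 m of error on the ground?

5 decimal places

At 48.73° one degree of longitude covers 111100 × cos 48.73° ≈ 111100 × 0.6596 ≈ 73282.5 m.
With N decimal places the half-ulp bound is 0.5·10⁻ᴺ°, or 0.5·10⁻ᴺ × 73282.5 m on the ground.
Setting 36641.2 × 10⁻ᴺ ≤ 0.56 gives 10ᴺ ≥ 6.543e+04, i.e. N ≥ 4.82.
N = 4 would give 3.66 m (too coarse); N = 5 gives 0.366 m ≤ 0.56 m.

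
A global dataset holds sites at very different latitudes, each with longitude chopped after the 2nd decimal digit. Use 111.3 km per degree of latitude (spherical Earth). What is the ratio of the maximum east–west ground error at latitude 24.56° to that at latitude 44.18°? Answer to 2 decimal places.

Truncating at 2 decimal places can drop up to a full unit in the last place, so the longitude may be off by as much as 0.01°.
Error at 24.56° = 0.01° × 111300 × cos 24.56° ≈ 1113 × 0.9095 = 1012.3 m.
At 44.18°: 0.01° × 111300 × cos 44.18° = 0.01 × 111300 × 0.7172 ≈ 798.19 m.
Ratio: 1012.3 / 798.19 = cos 24.56° / cos 44.18° ≈ 1.2682.

1.27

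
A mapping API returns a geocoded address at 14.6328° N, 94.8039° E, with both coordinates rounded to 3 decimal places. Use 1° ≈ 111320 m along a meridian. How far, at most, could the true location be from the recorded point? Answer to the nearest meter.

Rounding to 3 decimal places leaves each coordinate within ±0.0005° of the true value.
N–S: 0.0005° × 111320 m/° = 55.66 m.
E–W at 14.6328°: 0.0005° × 111320 × cos 14.6328° = 0.0005 × 111320 × 0.9676 ≈ 53.8547 m.
Worst case both components are at the extreme and orthogonal: √(55.66² + 53.8547²) ≈ 77.4491 m.

77 meters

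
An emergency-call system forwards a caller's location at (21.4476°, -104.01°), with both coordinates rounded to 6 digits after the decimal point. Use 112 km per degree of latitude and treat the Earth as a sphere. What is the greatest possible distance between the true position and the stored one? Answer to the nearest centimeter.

8 centimeters

Rounding to 6 decimal places leaves each coordinate within ±5e-07° of the true value.
N–S: 5e-07° × 112000 m/° = 0.056 m.
Longitude error → 5e-07 × 112000 × cos 21.4476° = 5e-07 × 112000 × 0.9308 ≈ 0.0521221 m.
Worst case both components are at the extreme and orthogonal: √(0.056² + 0.0521221²) ≈ 0.0765031 m.
That is 0.0765031 m = 7.6503 cm.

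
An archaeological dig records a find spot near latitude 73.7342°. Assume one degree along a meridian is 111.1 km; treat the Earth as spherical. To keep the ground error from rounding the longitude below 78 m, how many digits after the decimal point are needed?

At 73.7342° one degree of longitude covers 111100 × cos 73.7342° ≈ 111100 × 0.2801 ≈ 31118.4 m.
With N decimal places the half-ulp bound is 0.5·10⁻ᴺ°, or 0.5·10⁻ᴺ × 31118.4 m on the ground.
Setting 15559.2 × 10⁻ᴺ ≤ 78 gives 10ᴺ ≥ 199.5, i.e. N ≥ 2.30.
So 3 decimal places suffice (15.6 m); 2 would allow up to 156 m.

3 decimal places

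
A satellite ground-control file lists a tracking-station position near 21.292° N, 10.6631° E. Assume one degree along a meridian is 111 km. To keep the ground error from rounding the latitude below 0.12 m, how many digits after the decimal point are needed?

One degree of latitude covers 111000 m.
With N decimal places the half-ulp bound is 0.5·10⁻ᴺ°, or 0.5·10⁻ᴺ × 111000 m on the ground.
Need 0.5 × 111000 × 10⁻ᴺ ≤ 0.12 → 10⁻ᴺ ≤ 2.162e-06, so N ≥ 5.67.
N = 5 would give 0.555 m (too coarse); N = 6 gives 0.0555 m ≤ 0.12 m.

6 decimal places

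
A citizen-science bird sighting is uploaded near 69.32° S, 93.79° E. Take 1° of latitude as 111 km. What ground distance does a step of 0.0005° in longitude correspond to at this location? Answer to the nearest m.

At 69.32° a degree of longitude is 111000 × cos 69.32° ≈ 39199.5 m, so 0.0005° corresponds to 19.5997 m.

20 m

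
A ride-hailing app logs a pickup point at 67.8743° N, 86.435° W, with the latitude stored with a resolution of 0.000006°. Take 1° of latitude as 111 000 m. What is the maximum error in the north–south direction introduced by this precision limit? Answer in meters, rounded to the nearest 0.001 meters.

0.333 meters

With a 0.000006° grid the true value lies within half a step, ±0.000006°/2 = ±3e-06°, of the stored one.
North–south distance: 3e-06° × 111000 m/° = 0.333 m.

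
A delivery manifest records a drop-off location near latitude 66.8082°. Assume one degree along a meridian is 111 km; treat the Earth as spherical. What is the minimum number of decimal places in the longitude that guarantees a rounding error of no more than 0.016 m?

7 decimal places

At 66.8082° one degree of longitude covers 111000 × cos 66.8082° ≈ 111000 × 0.3938 ≈ 43713 m.
Rounding to N decimal places gives at most 0.5 × 10⁻ᴺ degrees of error, i.e. 0.5 × 10⁻ᴺ × 43713 m.
Setting 21856.5 × 10⁻ᴺ ≤ 0.016 gives 10ᴺ ≥ 1.366e+06, i.e. N ≥ 6.14.
So 7 decimal places suffice (0.00219 m); 6 would allow up to 0.0219 m.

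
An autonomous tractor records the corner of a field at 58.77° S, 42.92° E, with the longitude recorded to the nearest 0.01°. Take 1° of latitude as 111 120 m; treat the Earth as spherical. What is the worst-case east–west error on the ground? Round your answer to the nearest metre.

Rounding to 2 decimal places leaves the longitude within ±0.005° of the true value.
At latitude 58.77° a degree of longitude spans 111120 m × cos 58.77° = 111120 × 0.5185 ≈ 57612.9 m.
East–west error: 0.005° × 57612.9 m/° ≈ 288.065 m.

288 metres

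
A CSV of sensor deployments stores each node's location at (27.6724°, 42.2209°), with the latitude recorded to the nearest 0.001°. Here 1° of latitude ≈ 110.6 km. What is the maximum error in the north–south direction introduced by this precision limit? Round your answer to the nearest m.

55 m

Rounding to 3 decimal places leaves the latitude within ±0.0005° of the true value.
North–south distance: 0.0005° × 110600 m/° = 55.3 m.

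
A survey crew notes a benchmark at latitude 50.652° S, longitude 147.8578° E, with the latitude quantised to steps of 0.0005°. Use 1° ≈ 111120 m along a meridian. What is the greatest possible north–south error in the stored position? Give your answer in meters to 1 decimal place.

With a 0.0005° grid the true value lies within half a step, ±0.0005°/2 = ±0.00025°, of the stored one.
Along the meridian that is 0.00025° × 111120 m/° = 27.78 m.

27.8 meters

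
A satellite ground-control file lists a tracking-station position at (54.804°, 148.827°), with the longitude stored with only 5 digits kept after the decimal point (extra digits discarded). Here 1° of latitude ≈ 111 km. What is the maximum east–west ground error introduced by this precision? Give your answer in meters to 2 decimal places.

Truncating at 5 decimal places can drop up to a full unit in the last place, so the longitude may be off by as much as 1e-05°.
Parallels shrink by cos φ, so at 54.804° a degree of longitude is 111000 × 0.5764 ≈ 63977.7 m.
So at most 1e-05° × 63977.7 ≈ 0.639777 m east–west.

0.64 meters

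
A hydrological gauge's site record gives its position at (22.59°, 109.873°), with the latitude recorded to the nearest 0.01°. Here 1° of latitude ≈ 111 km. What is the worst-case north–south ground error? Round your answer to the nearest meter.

555 meters

Rounding to 2 decimal places leaves the latitude within ±0.005° of the true value.
Along the meridian that is 0.005° × 111000 m/° = 555 m.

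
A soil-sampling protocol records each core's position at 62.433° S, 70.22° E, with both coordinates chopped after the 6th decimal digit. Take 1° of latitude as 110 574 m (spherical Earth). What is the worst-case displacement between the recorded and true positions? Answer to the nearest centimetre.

12 centimetres

Truncating at 6 decimal places can drop up to a full unit in the last place, so each coordinate may be off by as much as 1e-06°.
Latitude error → 1e-06 × 110574 = 0.110574 m along the meridian.
East–west component at 62.433°: 1e-06° × 110574 × cos 62.433° ≈ 1e-06 × 51172 ≈ 0.051172 m.
Worst case both components are at the extreme and orthogonal: √(0.110574² + 0.051172²) ≈ 0.121841 m.
That is 0.121841 m = 12.184 cm.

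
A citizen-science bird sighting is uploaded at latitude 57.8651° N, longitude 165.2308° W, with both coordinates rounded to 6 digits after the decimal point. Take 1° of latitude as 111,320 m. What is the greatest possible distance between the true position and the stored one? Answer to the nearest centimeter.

Rounding to 6 decimal places leaves each coordinate within ±5e-07° of the true value.
North–south component: 5e-07° × 111320 = 0.05566 m.
East–west component at 57.8651°: 5e-07° × 111320 × cos 57.8651° ≈ 5e-07 × 59212.7 ≈ 0.0296064 m.
Combining orthogonally: (0.05566² + 0.0296064²)^½ ≈ 0.0630442 m.
That is 0.0630442 m = 6.3044 cm.

6 centimeters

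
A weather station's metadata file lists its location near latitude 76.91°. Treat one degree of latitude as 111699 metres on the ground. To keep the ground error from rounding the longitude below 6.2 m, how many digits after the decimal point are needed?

At 76.91° one degree of longitude covers 111699 × cos 76.91° ≈ 111699 × 0.2265 ≈ 25297.7 m.
With N decimal places the half-ulp bound is 0.5·10⁻ᴺ°, or 0.5·10⁻ᴺ × 25297.7 m on the ground.
Setting 12648.9 × 10⁻ᴺ ≤ 6.2 gives 10ᴺ ≥ 2040, i.e. N ≥ 3.31.
At 3 places the error can reach 12.6 m, but 4 places keeps it to 1.26 m.

4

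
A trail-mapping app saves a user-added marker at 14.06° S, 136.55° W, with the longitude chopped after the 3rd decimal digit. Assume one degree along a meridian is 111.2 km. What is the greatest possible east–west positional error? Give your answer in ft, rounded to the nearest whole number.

354 ft

Truncating at 3 decimal places can drop up to a full unit in the last place, so the longitude may be off by as much as 0.001°.
Parallels shrink by cos φ, so at 14.06° a degree of longitude is 111200 × 0.9700 ≈ 107869 m.
Maximum E–W displacement: 0.001 × 107869 = 107.869 m.
In feet: 107.869 m ÷ 0.3048 ≈ 353.9 ft.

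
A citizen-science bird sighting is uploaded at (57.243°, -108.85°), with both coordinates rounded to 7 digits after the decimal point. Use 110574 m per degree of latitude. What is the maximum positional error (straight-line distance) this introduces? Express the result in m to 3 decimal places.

Rounding to 7 decimal places leaves each coordinate within ±5e-08° of the true value.
N–S: 5e-08° × 110574 m/° = 0.0055287 m.
East–west component at 57.243°: 5e-08° × 110574 × cos 57.243° ≈ 5e-08 × 59829.1 ≈ 0.00299145 m.
Combining orthogonally: (0.0055287² + 0.00299145²)^½ ≈ 0.00628612 m.

0.006 m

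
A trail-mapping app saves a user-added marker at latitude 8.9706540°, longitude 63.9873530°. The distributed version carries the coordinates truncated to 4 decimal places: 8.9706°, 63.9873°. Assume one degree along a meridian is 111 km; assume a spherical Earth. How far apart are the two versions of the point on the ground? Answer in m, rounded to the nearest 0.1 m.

The latitude changed by +0.0000540° and the longitude by +0.0000530°.
North–south shift: 0.0000540 × 111000 = 5.994 m.
East–west at this latitude: 0.0000530° × 111000 × cos 8.9706° ≈ 0.0000530 × 109642 = 5.81104 m.
Combined displacement = (5.994² + 5.81104²)^½ ≈ 8.34843 m.

8.3 m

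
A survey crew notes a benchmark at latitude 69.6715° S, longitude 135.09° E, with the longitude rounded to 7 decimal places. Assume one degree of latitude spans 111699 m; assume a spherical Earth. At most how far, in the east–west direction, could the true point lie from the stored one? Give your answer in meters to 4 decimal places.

0.0019 meters

Rounding to 7 decimal places leaves the longitude within ±5e-08° of the true value.
Parallels shrink by cos φ, so at 69.6715° a degree of longitude is 111699 × 0.3474 ≈ 38804.5 m.
East–west error: 5e-08° × 38804.5 m/° ≈ 0.00194022 m.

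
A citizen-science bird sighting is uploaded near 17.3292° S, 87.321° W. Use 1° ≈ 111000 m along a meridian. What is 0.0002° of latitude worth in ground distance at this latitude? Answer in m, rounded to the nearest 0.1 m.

0.0002° × 111000 m/° = 22.2 m.

22.2 m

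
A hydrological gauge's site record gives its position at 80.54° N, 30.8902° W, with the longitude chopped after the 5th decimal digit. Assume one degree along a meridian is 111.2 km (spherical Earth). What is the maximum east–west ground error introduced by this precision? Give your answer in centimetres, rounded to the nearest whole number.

Truncating at 5 decimal places can drop up to a full unit in the last place, so the longitude may be off by as much as 1e-05°.
Parallels shrink by cos φ, so at 80.54° a degree of longitude is 111200 × 0.1644 ≈ 18276.7 m.
So at most 1e-05° × 18276.7 ≈ 0.182767 m east–west.
That is 0.182767 m = 18.277 cm.

18 centimetres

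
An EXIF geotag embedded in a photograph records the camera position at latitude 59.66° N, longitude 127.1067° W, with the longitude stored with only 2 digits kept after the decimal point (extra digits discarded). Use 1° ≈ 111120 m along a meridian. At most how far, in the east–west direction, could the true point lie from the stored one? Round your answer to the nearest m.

Truncating at 2 decimal places can drop up to a full unit in the last place, so the longitude may be off by as much as 0.01°.
Parallels shrink by cos φ, so at 59.66° a degree of longitude is 111120 × 0.5051 ≈ 56130.1 m.
East–west error: 0.01° × 56130.1 m/° ≈ 561.301 m.

561 m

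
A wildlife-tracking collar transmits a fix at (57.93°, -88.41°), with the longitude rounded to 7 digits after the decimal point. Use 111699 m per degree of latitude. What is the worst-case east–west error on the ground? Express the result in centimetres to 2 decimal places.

0.30 centimetres

Rounding to 7 decimal places leaves the longitude within ±5e-08° of the true value.
Parallels shrink by cos φ, so at 57.93° a degree of longitude is 111699 × 0.5310 ≈ 59307.1 m.
Maximum E–W displacement: 5e-08 × 59307.1 = 0.00296536 m.
That is 0.00296536 m = 0.29654 cm.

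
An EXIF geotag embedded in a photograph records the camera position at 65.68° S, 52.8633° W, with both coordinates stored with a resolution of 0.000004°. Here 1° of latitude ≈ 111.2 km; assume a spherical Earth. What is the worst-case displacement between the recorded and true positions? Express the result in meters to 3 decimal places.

0.241 meters

With a 0.000004° grid the true value lies within half a step, ±0.000004°/2 = ±2e-06°, of the stored one.
N–S: 2e-06° × 111200 m/° = 0.2224 m.
E–W at 65.68°: 2e-06° × 111200 × cos 65.68° = 2e-06 × 111200 × 0.4118 ≈ 0.0915915 m.
The two errors are perpendicular, so the maximum displacement is √(0.2224² + 0.0915915²) ≈ 0.240522 m.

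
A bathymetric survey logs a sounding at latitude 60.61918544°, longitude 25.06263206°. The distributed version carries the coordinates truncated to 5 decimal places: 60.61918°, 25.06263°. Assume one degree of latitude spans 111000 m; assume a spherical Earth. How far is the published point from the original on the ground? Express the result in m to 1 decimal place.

The latitude changed by +0.00000544° and the longitude by +0.00000206°.
North–south shift: 0.00000544 × 111000 = 0.60384 m.
East–west at this latitude: 0.00000206° × 111000 × cos 60.6192° ≈ 0.00000206 × 54457.9 = 0.112183 m.
Combined displacement = (0.60384² + 0.112183²)^½ ≈ 0.614172 m.

0.6 m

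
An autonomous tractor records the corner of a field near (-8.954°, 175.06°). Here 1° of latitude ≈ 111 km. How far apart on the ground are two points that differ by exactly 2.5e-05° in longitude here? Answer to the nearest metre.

One degree of longitude here spans 111000 × cos 8.954° = 111000 × 0.9878 ≈ 109647 m; 2.5e-05° of that is 2.74118 m.

3 metres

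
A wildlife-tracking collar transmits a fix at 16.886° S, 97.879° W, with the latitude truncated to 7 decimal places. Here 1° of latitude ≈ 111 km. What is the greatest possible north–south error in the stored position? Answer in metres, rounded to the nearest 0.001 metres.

Truncating at 7 decimal places can drop up to a full unit in the last place, so the latitude may be off by as much as 1e-07°.
North–south distance: 1e-07° × 111000 m/° = 0.0111 m.

0.011 metres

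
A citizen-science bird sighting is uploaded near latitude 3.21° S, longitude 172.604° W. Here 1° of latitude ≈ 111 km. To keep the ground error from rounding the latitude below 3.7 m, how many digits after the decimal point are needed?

5 decimal places

One degree of latitude covers 111000 m.
Rounding to N decimal places gives at most 0.5 × 10⁻ᴺ degrees of error, i.e. 0.5 × 10⁻ᴺ × 111000 m.
Setting 55500 × 10⁻ᴺ ≤ 3.7 gives 10ᴺ ≥ 1.5e+04, i.e. N ≥ 4.18.
So 5 decimal places suffice (0.555 m); 4 would allow up to 5.55 m.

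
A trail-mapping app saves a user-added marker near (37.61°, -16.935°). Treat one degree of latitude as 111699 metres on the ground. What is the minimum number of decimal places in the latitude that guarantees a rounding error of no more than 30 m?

4 decimal places

One degree of latitude covers 111699 m.
With N decimal places the half-ulp bound is 0.5·10⁻ᴺ°, or 0.5·10⁻ᴺ × 111699 m on the ground.
Setting 55849.5 × 10⁻ᴺ ≤ 30 gives 10ᴺ ≥ 1862, i.e. N ≥ 3.27.
N = 3 would give 55.8 m (too coarse); N = 4 gives 5.58 m ≤ 30 m.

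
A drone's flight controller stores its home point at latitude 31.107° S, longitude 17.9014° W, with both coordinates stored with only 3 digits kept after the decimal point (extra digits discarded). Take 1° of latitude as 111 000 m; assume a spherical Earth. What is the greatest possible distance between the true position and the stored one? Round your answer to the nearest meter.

146 meters

Truncating at 3 decimal places can drop up to a full unit in the last place, so each coordinate may be off by as much as 0.001°.
N–S: 0.001° × 111000 m/° = 111 m.
E–W at 31.107°: 0.001° × 111000 × cos 31.107° = 0.001 × 111000 × 0.8562 ≈ 95.0386 m.
Worst case both components are at the extreme and orthogonal: √(111² + 95.0386²) ≈ 146.128 m.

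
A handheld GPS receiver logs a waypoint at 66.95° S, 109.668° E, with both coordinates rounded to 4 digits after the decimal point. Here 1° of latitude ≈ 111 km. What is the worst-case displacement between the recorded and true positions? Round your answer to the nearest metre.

6 metres

Rounding to 4 decimal places leaves each coordinate within ±5e-05° of the true value.
North–south component: 5e-05° × 111000 = 5.55 m.
Longitude error → 5e-05 × 111000 × cos 66.95° = 5e-05 × 111000 × 0.3915 ≈ 2.17302 m.
The two errors are perpendicular, so the maximum displacement is √(5.55² + 2.17302²) ≈ 5.96024 m.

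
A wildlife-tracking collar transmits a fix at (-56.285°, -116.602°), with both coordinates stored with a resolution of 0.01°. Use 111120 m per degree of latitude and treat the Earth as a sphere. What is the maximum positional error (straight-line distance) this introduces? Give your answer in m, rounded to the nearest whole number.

With a 0.01° grid the true value lies within half a step, ±0.01°/2 = ±0.005°, of the stored one.
Latitude error → 0.005 × 111120 = 555.6 m along the meridian.
Longitude error → 0.005 × 111120 × cos 56.285° = 0.005 × 111120 × 0.5551 ≈ 308.393 m.
The two errors are perpendicular, so the maximum displacement is √(555.6² + 308.393²) ≈ 635.45 m.

635 m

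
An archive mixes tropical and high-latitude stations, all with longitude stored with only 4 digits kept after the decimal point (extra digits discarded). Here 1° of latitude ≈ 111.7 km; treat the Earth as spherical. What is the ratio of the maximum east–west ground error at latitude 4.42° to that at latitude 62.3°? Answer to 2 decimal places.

Truncating at 4 decimal places can drop up to a full unit in the last place, so the longitude may be off by as much as 0.0001°.
At 4.42°: 0.0001° × 111700 × cos 4.42° = 0.0001 × 111700 × 0.9970 ≈ 11.137 m.
At 62.3°: 0.0001° × 111700 × cos 62.3° = 0.0001 × 111700 × 0.4648 ≈ 5.1923 m.
Ratio: 11.137 / 5.1923 = cos 4.42° / cos 62.3° ≈ 2.1449.

2.14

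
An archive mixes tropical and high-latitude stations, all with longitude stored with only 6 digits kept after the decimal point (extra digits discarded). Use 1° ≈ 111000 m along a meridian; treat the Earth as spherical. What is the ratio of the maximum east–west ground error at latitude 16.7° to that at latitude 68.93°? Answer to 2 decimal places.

2.66

Truncating at 6 decimal places can drop up to a full unit in the last place, so the longitude may be off by as much as 1e-06°.
At 16.7°: 1e-06° × 111000 × cos 16.7° = 1e-06 × 111000 × 0.9578 ≈ 0.10632 m.
At 68.93°: 1e-06° × 111000 × cos 68.93° = 1e-06 × 111000 × 0.3595 ≈ 0.039905 m.
The ratio reduces to cos 16.7° / cos 68.93° = 0.9578/0.3595 ≈ 2.6643.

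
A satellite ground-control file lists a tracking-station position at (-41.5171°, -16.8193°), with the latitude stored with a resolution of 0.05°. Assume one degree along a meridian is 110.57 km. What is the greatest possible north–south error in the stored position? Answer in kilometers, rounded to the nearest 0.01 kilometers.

2.76 kilometers

With a 0.05° grid the true value lies within half a step, ±0.05°/2 = ±0.025°, of the stored one.
North–south distance: 0.025° × 110570 m/° = 2764.25 m.
That is 2764.25 m = 2.7643 km.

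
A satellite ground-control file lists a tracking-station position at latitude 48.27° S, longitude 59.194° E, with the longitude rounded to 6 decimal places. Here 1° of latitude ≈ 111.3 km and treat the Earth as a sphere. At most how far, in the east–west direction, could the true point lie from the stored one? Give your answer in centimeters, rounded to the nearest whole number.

4 centimeters

Rounding to 6 decimal places leaves the longitude within ±5e-07° of the true value.
One degree of longitude at 48.27° is 111300 × cos 48.27° ≈ 111300 × 0.6656 = 74083.6 m.
So at most 5e-07° × 74083.6 ≈ 0.0370418 m east–west.
That is 0.0370418 m = 3.7042 cm.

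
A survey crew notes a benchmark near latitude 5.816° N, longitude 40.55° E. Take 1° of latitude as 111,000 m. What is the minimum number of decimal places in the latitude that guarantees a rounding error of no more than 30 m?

4

One degree of latitude covers 111000 m.
Rounding to N decimal places gives at most 0.5 × 10⁻ᴺ degrees of error, i.e. 0.5 × 10⁻ᴺ × 111000 m.
Setting 55500 × 10⁻ᴺ ≤ 30 gives 10ᴺ ≥ 1850, i.e. N ≥ 3.27.
At 3 places the error can reach 55.5 m, but 4 places keeps it to 5.55 m.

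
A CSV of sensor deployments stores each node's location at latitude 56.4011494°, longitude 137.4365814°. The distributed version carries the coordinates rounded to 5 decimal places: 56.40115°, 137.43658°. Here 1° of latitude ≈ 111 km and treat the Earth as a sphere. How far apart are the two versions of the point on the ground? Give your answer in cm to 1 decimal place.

Δlat = 56.4011494 − 56.40115 = -0.0000006°; Δlon = 137.4365814 − 137.43658 = +0.0000014°.
North–south shift: -0.0000006 × 111000 = -0.0666 m.
East–west at this latitude: 0.0000014° × 111000 × cos 56.4012° ≈ 0.0000014 × 61424.6 = 0.0859944 m.
Distance: √(0.0666² + 0.0859944²) ≈ 0.108769 m.
That is 0.108769 m = 10.877 cm.

10.9 cm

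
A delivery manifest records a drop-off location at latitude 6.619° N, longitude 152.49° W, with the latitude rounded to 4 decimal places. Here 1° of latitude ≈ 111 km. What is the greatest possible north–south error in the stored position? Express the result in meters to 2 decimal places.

Rounding to 4 decimal places leaves the latitude within ±5e-05° of the true value.
So the N–S error is at most 5e-05 × 111000 = 5.55 m.

5.55 meters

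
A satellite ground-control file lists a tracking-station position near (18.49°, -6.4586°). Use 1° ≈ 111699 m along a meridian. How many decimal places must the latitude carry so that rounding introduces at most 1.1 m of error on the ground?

5

One degree of latitude covers 111699 m.
With N decimal places the half-ulp bound is 0.5·10⁻ᴺ°, or 0.5·10⁻ᴺ × 111699 m on the ground.
Need 0.5 × 111699 × 10⁻ᴺ ≤ 1.1 → 10⁻ᴺ ≤ 1.970e-05, so N ≥ 4.71.
So 5 decimal places suffice (0.558 m); 4 would allow up to 5.58 m.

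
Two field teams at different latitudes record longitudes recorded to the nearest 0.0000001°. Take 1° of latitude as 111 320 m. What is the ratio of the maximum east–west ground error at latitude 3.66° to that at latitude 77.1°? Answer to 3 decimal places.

4.470

Rounding to 7 decimal places leaves the longitude within ±5e-08° of the true value.
At 3.66°: 5e-08° × 111320 × cos 3.66° = 5e-08 × 111320 × 0.9980 ≈ 0.0055546 m.
At 77.1°: 5e-08° × 111320 × cos 77.1° = 5e-08 × 111320 × 0.2233 ≈ 0.0012426 m.
The ratio reduces to cos 3.66° / cos 77.1° = 0.9980/0.2233 ≈ 4.4701.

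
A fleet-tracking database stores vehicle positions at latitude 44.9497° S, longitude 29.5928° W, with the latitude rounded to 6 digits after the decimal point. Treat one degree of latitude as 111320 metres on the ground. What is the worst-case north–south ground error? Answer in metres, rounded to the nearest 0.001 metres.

Rounding to 6 decimal places leaves the latitude within ±5e-07° of the true value.
North–south distance: 5e-07° × 111320 m/° = 0.05566 m.

0.056 metres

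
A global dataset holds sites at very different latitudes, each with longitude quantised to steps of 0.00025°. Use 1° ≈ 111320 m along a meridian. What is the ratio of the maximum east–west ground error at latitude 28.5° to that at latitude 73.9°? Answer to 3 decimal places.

With a 0.00025° grid the true value lies within half a step, ±0.00025°/2 = ±0.000125°, of the stored one.
At 28.5°: 0.000125° × 111320 × cos 28.5° = 0.000125 × 111320 × 0.8788 ≈ 12.229 m.
At 73.9°: 0.000125° × 111320 × cos 73.9° = 0.000125 × 111320 × 0.2773 ≈ 3.8588 m.
The ratio reduces to cos 28.5° / cos 73.9° = 0.8788/0.2773 ≈ 3.1690.

3.169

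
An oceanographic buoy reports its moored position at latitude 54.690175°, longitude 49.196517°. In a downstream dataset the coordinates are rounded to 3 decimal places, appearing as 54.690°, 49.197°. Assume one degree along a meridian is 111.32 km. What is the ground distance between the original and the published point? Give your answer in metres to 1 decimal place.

36.7 metres

The latitude changed by +0.000175° and the longitude by -0.000483°.
North–south shift: 0.000175 × 111320 = 19.481 m.
E–W at 54.69°: -0.000483° × 111320 × cos 54.69° = -0.000483 × 111320 × 0.5780 ≈ -31.0777 m.
Hypotenuse of the two orthogonal shifts: √(19.481² + 31.0777²) = 36.6787 m.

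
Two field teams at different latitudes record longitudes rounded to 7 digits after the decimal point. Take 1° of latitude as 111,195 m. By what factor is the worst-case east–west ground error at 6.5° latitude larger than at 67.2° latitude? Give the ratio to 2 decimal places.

2.56

Rounding to 7 decimal places leaves the longitude within ±5e-08° of the true value.
At 6.5°: 5e-08° × 111195 × cos 6.5° = 5e-08 × 111195 × 0.9936 ≈ 0.005524 m.
Error at 67.2° = 5e-08° × 111195 × cos 67.2° ≈ 0.0055597 × 0.3875 = 0.0021545 m.
The ratio reduces to cos 6.5° / cos 67.2° = 0.9936/0.3875 ≈ 2.5640.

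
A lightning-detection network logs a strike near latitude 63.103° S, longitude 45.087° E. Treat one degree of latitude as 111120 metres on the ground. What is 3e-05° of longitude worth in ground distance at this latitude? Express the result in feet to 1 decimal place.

3e-05° of longitude at 63.103° is 3e-05 × 111120 × cos 63.103° ≈ 3e-05 × 50269.4 = 1.50808 m.
In feet: 1.50808 m ÷ 0.3048 ≈ 4.9478 ft.

4.9 feet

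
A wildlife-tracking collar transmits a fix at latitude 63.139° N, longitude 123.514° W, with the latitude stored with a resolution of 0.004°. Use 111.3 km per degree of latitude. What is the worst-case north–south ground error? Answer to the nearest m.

With a 0.004° grid the true value lies within half a step, ±0.004°/2 = ±0.002°, of the stored one.
North–south distance: 0.002° × 111300 m/° = 222.6 m.

223 m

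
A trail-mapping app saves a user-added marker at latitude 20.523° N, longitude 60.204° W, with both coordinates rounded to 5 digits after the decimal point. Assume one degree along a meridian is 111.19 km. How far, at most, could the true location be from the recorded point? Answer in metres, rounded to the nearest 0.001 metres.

0.762 metres

Rounding to 5 decimal places leaves each coordinate within ±5e-06° of the true value.
N–S: 5e-06° × 111190 m/° = 0.55595 m.
Longitude error → 5e-06 × 111190 × cos 20.523° = 5e-06 × 111190 × 0.9365 ≈ 0.520665 m.
Worst case both components are at the extreme and orthogonal: √(0.55595² + 0.520665²) ≈ 0.76169 m.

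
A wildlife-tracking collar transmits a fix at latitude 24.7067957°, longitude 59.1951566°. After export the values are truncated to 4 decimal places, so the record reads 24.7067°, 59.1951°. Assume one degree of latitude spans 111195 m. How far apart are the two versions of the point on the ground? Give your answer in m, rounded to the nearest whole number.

12 m

Δlat = 24.7067957 − 24.7067 = +0.0000957°; Δlon = 59.1951566 − 59.1951 = +0.0000566°.
North–south shift: 0.0000957 × 111195 = 10.6414 m.
E–W at 24.7067°: 0.0000566° × 111195 × cos 24.7067° = 0.0000566 × 111195 × 0.9085 ≈ 5.71751 m.
Hypotenuse of the two orthogonal shifts: √(10.6414² + 5.71751²) = 12.0801 m.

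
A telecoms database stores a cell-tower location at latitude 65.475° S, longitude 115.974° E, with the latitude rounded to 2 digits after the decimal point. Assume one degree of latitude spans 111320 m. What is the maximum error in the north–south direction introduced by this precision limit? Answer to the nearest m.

557 m

Rounding to 2 decimal places leaves the latitude within ±0.005° of the true value.
Along the meridian that is 0.005° × 111320 m/° = 556.6 m.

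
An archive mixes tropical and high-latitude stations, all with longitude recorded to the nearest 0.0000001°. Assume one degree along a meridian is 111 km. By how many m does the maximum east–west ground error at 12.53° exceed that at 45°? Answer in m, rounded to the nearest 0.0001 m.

0.0015 m

Rounding to 7 decimal places leaves the longitude within ±5e-08° of the true value.
Error at 12.53° = 5e-08° × 111000 × cos 12.53° ≈ 0.00555 × 0.9762 = 0.0054178 m.
At 45°: 5e-08° × 111000 × cos 45° = 5e-08 × 111000 × 0.7071 ≈ 0.0039244 m.
Difference: 0.0054178 − 0.0039244 = 0.0014934 m.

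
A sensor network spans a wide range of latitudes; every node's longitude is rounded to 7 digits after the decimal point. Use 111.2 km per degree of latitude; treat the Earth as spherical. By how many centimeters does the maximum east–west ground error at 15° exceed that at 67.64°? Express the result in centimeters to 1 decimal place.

0.3 centimeters

Rounding to 7 decimal places leaves the longitude within ±5e-08° of the true value.
At 15°: 5e-08° × 111200 × cos 15° = 5e-08 × 111200 × 0.9659 ≈ 0.0053705 m.
At 67.64°: 5e-08° × 111200 × cos 67.64° = 5e-08 × 111200 × 0.3804 ≈ 0.0021152 m.
So the lower-latitude error exceeds the higher by 0.0053705 − 0.0021152 = 0.0032554 m.
That is 0.00325539 m = 0.32554 cm.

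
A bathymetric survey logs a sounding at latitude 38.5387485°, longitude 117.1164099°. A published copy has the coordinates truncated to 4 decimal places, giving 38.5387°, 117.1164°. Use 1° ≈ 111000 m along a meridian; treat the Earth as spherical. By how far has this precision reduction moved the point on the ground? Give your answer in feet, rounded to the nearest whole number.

Δlat = 38.5387485 − 38.5387 = +0.0000485°; Δlon = 117.1164099 − 117.1164 = +0.0000099°.
N–S: 0.0000485° × 111000 m/° = 5.3835 m.
East–west at this latitude: 0.0000099° × 111000 × cos 38.5387° ≈ 0.0000099 × 86822.8 = 0.859546 m.
Distance: √(5.3835² + 0.859546²) ≈ 5.45169 m.
In feet: 5.45169 m ÷ 0.3048 ≈ 17.886 ft.

18 feet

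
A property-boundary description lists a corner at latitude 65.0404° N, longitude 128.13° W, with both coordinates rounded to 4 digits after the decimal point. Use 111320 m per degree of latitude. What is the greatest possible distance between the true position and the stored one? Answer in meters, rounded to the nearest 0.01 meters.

6.04 meters

Rounding to 4 decimal places leaves each coordinate within ±5e-05° of the true value.
N–S: 5e-05° × 111320 m/° = 5.566 m.
Longitude error → 5e-05 × 111320 × cos 65.0404° = 5e-05 × 111320 × 0.4220 ≈ 2.34874 m.
Worst case both components are at the extreme and orthogonal: √(5.566² + 2.34874²) ≈ 6.04127 m.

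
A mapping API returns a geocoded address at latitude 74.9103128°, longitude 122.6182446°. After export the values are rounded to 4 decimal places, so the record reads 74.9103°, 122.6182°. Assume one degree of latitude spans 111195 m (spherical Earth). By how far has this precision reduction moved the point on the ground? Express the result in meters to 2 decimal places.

The latitude changed by +0.0000128° and the longitude by +0.0000446°.
N–S: 0.0000128° × 111195 m/° = 1.4233 m.
E–W at 74.9103°: 0.0000446° × 111195 × cos 74.9103° = 0.0000446 × 111195 × 0.2603 ≈ 1.29106 m.
Hypotenuse of the two orthogonal shifts: √(1.4233² + 1.29106²) = 1.92161 m.

1.92 meters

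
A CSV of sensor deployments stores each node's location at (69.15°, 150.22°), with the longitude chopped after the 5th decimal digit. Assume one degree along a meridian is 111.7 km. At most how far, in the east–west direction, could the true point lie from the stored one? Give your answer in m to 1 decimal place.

0.4 m

Truncating at 5 decimal places can drop up to a full unit in the last place, so the longitude may be off by as much as 1e-05°.
Parallels shrink by cos φ, so at 69.15° a degree of longitude is 111700 × 0.3559 ≈ 39756.6 m.
Maximum E–W displacement: 1e-05 × 39756.6 = 0.397566 m.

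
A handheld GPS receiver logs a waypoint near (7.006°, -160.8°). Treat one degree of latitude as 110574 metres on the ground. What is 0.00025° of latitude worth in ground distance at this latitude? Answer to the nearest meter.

Along a meridian 0.00025° is 0.00025 × 110574 = 27.6435 m.

28 meters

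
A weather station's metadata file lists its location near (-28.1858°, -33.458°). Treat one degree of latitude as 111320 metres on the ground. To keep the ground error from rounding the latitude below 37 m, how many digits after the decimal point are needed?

4 decimal places

One degree of latitude covers 111320 m.
Rounding to N decimal places gives at most 0.5 × 10⁻ᴺ degrees of error, i.e. 0.5 × 10⁻ᴺ × 111320 m.
Need 0.5 × 111320 × 10⁻ᴺ ≤ 37 → 10⁻ᴺ ≤ 6.648e-04, so N ≥ 3.18.
At 3 places the error can reach 55.7 m, but 4 places keeps it to 5.57 m.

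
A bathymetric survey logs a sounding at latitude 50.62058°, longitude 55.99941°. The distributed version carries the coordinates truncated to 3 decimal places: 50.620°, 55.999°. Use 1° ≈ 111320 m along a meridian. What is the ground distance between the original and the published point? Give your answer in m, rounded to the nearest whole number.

71 m

Δlat = 50.62058 − 50.620 = +0.00058°; Δlon = 55.99941 − 55.999 = +0.00041°.
N–S: 0.00058° × 111320 m/° = 64.5656 m.
E–W at 50.62°: 0.00041° × 111320 × cos 50.62° = 0.00041 × 111320 × 0.6345 ≈ 28.9575 m.
Distance: √(64.5656² + 28.9575²) ≈ 70.762 m.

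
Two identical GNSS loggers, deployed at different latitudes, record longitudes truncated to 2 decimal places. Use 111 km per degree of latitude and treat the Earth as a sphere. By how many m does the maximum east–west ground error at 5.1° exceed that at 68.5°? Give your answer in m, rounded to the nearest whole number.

Truncating at 2 decimal places can drop up to a full unit in the last place, so the longitude may be off by as much as 0.01°.
At 5.1°: 0.01° × 111000 × cos 5.1° = 0.01 × 111000 × 0.9960 ≈ 1105.6 m.
At 68.5°: 0.01° × 111000 × cos 68.5° = 0.01 × 111000 × 0.3665 ≈ 406.82 m.
So the lower-latitude error exceeds the higher by 1105.6 − 406.82 = 698.79 m.

699 m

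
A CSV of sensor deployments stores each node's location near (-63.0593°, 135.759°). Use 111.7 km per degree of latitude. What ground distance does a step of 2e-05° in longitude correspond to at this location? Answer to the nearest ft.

At 63.0593° a degree of longitude is 111700 × cos 63.0593° ≈ 50607.7 m, so 2e-05° corresponds to 1.01215 m.
Converting: 1.01215 m × 3.2808 ft/m ≈ 3.3207 ft.

3 ft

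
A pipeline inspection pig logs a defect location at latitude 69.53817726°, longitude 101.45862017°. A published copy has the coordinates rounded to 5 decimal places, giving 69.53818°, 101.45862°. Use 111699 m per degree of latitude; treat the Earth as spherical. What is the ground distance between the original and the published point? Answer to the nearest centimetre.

Δlat = 69.53817726 − 69.53818 = -0.00000274°; Δlon = 101.45862017 − 101.45862 = +0.00000017°.
North–south shift: -0.00000274 × 111699 = -0.306055 m.
East–west at this latitude: 0.00000017° × 111699 × cos 69.5382° ≈ 0.00000017 × 39048.1 = 0.00663818 m.
Combined displacement = (0.306055² + 0.00663818²)^½ ≈ 0.306127 m.
That is 0.306127 m = 30.613 cm.

31 centimetres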